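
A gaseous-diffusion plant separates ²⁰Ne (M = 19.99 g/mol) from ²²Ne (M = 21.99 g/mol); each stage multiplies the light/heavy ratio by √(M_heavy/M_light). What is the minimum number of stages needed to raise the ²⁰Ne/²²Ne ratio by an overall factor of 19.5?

63

Single-stage factor α = √(21.99/19.99), so ln α = ½ ln(1.10005) = 0.04768.
Need α^N ≥ 19.5 ⇒ N ≥ ln(19.5) / ln α = 2.970 / 0.04768 = 62.30.
So at least 63 stages are needed.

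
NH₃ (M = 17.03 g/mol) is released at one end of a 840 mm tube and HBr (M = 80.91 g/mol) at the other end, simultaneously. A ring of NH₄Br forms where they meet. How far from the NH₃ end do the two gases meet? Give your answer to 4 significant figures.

Distances travelled in equal time are proportional to diffusion rates, so d_NH₃/d_HBr = √(M_HBr/M_NH₃) = √(80.91/17.03) = 2.180.
With d_NH₃ + d_HBr = 840 mm, d_HBr = 840/(1 + 2.180) = 264.2 mm.
d_NH₃ = 840 − 264.2 = 575.8 mm.

575.8 mm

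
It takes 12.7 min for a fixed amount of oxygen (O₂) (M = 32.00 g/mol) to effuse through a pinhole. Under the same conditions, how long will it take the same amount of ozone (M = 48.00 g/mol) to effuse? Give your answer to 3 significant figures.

15.6 min

From Graham's law, t_O₃/t_O₂ = √(M_O₃/M_O₂) = √(48.00/32.00) = √1.500 = 1.225.
So the time for O₃ is 12.7 × 1.225 = 15.6 min.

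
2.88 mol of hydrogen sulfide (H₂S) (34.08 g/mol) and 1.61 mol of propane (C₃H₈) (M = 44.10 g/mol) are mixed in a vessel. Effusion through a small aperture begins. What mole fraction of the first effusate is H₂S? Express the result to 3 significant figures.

Each component's effusion rate ∝ (its partial pressure)·(1/√M) ∝ n_i/√M_i.
Mole fraction of H₂S in the effusate = (n_H₂S/√M_H₂S) / (n_H₂S/√M_H₂S + n_C₃H₈/√M_C₃H₈)
= (2.88/√34.08) / (2.88/√34.08 + 1.61/√44.10) = 0.4933/(0.4933 + 0.2424) = 0.670.

0.670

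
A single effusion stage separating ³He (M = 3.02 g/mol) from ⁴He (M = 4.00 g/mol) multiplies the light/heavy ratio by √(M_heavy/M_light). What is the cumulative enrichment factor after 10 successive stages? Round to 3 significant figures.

Each stage multiplies the ratio by α = √(4.00/3.02), so after 10 stages the overall factor is α^10 = (4.00/3.02)^(10/2).
= 1.32450^5 = 4.08.

4.08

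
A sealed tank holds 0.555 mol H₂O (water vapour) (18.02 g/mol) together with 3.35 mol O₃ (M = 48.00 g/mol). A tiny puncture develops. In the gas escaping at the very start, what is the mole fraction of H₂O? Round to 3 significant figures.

Effusion rate of each component ∝ n_i/√M_i (partial pressure × 1/√M).
So x_H₂O in the escaping gas = (n_H₂O/√M_H₂O) / Σ(n_i/√M_i)
= (0.555/√18.02) / (0.555/√18.02 + 3.35/√48.00) = 0.1307/(0.1307 + 0.4835) = 0.213.

0.213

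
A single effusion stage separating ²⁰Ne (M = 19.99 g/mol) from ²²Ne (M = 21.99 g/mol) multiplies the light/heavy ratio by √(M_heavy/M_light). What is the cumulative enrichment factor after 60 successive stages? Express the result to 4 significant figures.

17.47

Each stage multiplies the ratio by α = √(21.99/19.99), so after 60 stages the overall factor is α^60 = (21.99/19.99)^(60/2).
= 1.10005^30 = 17.47.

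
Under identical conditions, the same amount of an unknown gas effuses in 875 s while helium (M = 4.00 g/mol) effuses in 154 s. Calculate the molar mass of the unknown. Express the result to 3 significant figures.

By Graham's law, t_X/t_He = √(M_X/M_He).
875/154 = 5.682 = √(M_X/4.00)
M_X = 4.00 × 5.682² = 4.00 × 32.28 = 129 g/mol

129 g/mol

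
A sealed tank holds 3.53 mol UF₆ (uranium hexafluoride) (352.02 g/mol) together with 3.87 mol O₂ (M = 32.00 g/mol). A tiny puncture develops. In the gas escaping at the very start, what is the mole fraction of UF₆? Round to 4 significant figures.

The effusion rate of species i is ∝ p_i/√M_i ∝ n_i/√M_i.
So x_UF₆ in the escaping gas = (n_UF₆/√M_UF₆) / Σ(n_i/√M_i)
= (3.53/√352.02) / (3.53/√352.02 + 3.87/√32.00) = 0.1881/(0.1881 + 0.6841) = 0.2157.

0.2157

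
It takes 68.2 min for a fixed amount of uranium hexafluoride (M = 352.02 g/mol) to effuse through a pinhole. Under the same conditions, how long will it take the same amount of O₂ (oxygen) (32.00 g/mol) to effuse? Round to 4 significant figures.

20.56 min

By Graham's law, t_O₂/t_UF₆ = √(M_O₂/M_UF₆) = √(32.00/352.02) = √0.09090 = 0.3015.
So the time for O₂ is 68.2 × 0.3015 = 20.56 min.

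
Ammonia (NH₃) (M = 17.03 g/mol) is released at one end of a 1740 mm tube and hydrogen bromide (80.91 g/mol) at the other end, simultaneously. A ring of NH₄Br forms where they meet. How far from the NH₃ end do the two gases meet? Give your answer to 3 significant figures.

1190 mm

Distances travelled in equal time are proportional to diffusion rates, so d_NH₃/d_HBr = √(M_HBr/M_NH₃) = √(80.91/17.03) = 2.180.
With d_NH₃ + d_HBr = 1740 mm, d_HBr = 1740/(1 + 2.180) = 547.2 mm.
d_NH₃ = 1740 − 547.2 = 1190 mm.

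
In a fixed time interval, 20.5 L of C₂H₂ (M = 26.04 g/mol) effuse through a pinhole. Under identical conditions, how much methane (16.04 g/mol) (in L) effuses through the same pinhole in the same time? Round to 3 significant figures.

26.1 L

By Graham's law, rate_CH₄/rate_C₂H₂ = √(M_C₂H₂/M_CH₄) = √(26.04/16.04) = √1.623 = 1.274.
So the volume for CH₄ is 20.5 × 1.274 = 26.1 L.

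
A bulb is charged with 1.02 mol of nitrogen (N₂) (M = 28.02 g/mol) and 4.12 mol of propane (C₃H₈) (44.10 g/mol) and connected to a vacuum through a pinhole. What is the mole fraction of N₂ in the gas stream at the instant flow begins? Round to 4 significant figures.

The effusion rate of species i is ∝ p_i/√M_i ∝ n_i/√M_i.
So x_N₂ in the escaping gas = (n_N₂/√M_N₂) / Σ(n_i/√M_i)
= (1.02/√28.02) / (1.02/√28.02 + 4.12/√44.10) = 0.1927/(0.1927 + 0.6204) = 0.2370.

0.2370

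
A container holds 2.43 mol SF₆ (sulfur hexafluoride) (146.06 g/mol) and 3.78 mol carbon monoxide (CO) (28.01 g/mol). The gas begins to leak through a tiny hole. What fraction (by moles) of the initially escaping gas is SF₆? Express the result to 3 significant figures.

Each component's effusion rate ∝ (its partial pressure)·(1/√M) ∝ n_i/√M_i.
So x_SF₆ in the escaping gas = (n_SF₆/√M_SF₆) / Σ(n_i/√M_i)
= (2.43/√146.06) / (2.43/√146.06 + 3.78/√28.01) = 0.2011/(0.2011 + 0.7142) = 0.220.

0.220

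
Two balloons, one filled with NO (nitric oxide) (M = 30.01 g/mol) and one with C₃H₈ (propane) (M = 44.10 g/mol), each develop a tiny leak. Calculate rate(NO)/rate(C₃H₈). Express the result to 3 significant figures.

From Graham's law, rate_NO/rate_C₃H₈ = √(M_C₃H₈/M_NO) = √(44.10/30.01) = √1.470 = 1.21.

1.21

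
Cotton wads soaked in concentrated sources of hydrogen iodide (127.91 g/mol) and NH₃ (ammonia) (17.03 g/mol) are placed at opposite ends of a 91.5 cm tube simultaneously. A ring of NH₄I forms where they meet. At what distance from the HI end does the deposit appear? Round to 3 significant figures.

24.5 cm

In equal time, each gas travels a distance ∝ its rate ∝ 1/√M, so d_HI/d_NH₃ = √(M_NH₃/M_HI) = √(17.03/127.91) = 0.3649.
With d_HI + d_NH₃ = 91.5 cm, d_NH₃ = 91.5/(1 + 0.3649) = 67.04 cm.
d_HI = 91.5 − 67.04 = 24.5 cm.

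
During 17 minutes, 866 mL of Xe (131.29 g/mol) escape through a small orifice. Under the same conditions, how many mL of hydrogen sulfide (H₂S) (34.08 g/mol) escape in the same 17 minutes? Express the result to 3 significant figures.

Using Graham's law: rate_H₂S/rate_Xe = √(M_Xe/M_H₂S) = √(131.29/34.08) = √3.852 = 1.963.
So the volume for H₂S is 866 × 1.963 = 1700 mL.

1700 mL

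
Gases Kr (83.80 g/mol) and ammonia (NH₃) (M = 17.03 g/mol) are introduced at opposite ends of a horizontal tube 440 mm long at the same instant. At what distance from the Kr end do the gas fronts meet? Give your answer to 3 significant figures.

Distances travelled in equal time are proportional to diffusion rates, so d_Kr/d_NH₃ = √(M_NH₃/M_Kr) = √(17.03/83.80) = 0.4508.
With d_Kr + d_NH₃ = 440 mm, d_NH₃ = 440/(1 + 0.4508) = 303.3 mm.
d_Kr = 440 − 303.3 = 137 mm.

137 mm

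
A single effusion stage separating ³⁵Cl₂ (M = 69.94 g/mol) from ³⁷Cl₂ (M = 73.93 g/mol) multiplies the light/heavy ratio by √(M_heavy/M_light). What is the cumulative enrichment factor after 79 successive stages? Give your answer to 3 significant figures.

8.95

The single-stage factor is √(M_heavy/M_light), so 79 stages give [√(73.93/69.94)]^79 = (73.93/69.94)^(79/2).
= 1.05705^(79/2) = 8.95.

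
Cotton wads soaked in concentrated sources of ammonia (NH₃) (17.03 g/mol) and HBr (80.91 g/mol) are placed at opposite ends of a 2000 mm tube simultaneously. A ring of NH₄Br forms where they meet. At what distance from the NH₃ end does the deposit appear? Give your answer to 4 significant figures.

Distances travelled in equal time are proportional to diffusion rates, so d_NH₃/d_HBr = √(M_HBr/M_NH₃) = √(80.91/17.03) = 2.180.
With d_NH₃ + d_HBr = 2000 mm, d_HBr = 2000/(1 + 2.180) = 629.0 mm.
d_NH₃ = 2000 − 629.0 = 1371 mm.

1371 mm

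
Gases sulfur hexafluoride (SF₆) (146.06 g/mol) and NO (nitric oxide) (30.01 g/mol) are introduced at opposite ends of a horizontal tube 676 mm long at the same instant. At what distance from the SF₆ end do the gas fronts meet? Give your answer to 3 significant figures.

Distances travelled in equal time are proportional to diffusion rates, so d_SF₆/d_NO = √(M_NO/M_SF₆) = √(30.01/146.06) = 0.4533.
With d_SF₆ + d_NO = 676 mm, d_NO = 676/(1 + 0.4533) = 465.2 mm.
d_SF₆ = 676 − 465.2 = 211 mm.

211 mm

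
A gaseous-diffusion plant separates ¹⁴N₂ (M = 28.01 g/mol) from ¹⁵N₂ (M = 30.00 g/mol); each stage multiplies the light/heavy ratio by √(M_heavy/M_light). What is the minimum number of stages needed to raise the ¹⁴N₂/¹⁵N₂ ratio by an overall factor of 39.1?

107

Per stage α = (30.00/28.01)^(1/2) = 1.07105^0.5, giving ln α = 0.03432.
Need α^N ≥ 39.1 ⇒ N ≥ ln(39.1) / ln α = 3.666 / 0.03432 = 106.83.
Rounding up, N = 107 stages.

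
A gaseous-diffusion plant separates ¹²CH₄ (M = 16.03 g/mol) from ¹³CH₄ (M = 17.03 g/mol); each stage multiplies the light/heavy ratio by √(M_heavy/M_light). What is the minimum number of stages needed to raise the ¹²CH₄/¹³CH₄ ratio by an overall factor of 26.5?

Single-stage factor α = √(17.03/16.03), so ln α = ½ ln(1.06238) = 0.03026.
Need α^N ≥ 26.5 ⇒ N ≥ ln(26.5) / ln α = 3.277 / 0.03026 = 108.31.
Minimum whole number of stages: N = 109.

109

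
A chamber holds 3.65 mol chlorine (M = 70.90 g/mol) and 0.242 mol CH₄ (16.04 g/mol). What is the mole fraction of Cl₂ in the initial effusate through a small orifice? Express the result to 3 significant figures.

0.878

Effusion rate of each component ∝ n_i/√M_i (partial pressure × 1/√M).
x_Cl₂(eff) = (n_Cl₂/√M_Cl₂) / (n_Cl₂/√M_Cl₂ + n_CH₄/√M_CH₄)
= (3.65/√70.90) / (3.65/√70.90 + 0.242/√16.04) = 0.4335/(0.4335 + 0.06042) = 0.878.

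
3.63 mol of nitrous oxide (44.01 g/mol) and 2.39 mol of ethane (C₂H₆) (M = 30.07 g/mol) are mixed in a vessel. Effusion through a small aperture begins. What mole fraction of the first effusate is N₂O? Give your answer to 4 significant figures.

0.5566

Rate_i ∝ x_i/√M_i (Graham's law weighted by mole fraction), so the effusate composition follows n_i/√M_i.
x_N₂O(eff) = (n_N₂O/√M_N₂O) / (n_N₂O/√M_N₂O + n_C₂H₆/√M_C₂H₆)
= (3.63/√44.01) / (3.63/√44.01 + 2.39/√30.07) = 0.5472/(0.5472 + 0.4358) = 0.5566.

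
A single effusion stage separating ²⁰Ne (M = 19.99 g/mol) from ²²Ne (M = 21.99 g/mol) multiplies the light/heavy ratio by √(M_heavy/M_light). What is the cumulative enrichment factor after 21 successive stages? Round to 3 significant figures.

2.72

After 21 stages the ratio has grown by (√(21.99/19.99))^21 = (21.99/19.99)^(21/2).
= 1.10005^(21/2) = 2.72.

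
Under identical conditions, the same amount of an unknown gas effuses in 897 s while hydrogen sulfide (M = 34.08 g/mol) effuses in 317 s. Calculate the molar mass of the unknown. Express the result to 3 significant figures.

By Graham's law, t_X/t_H₂S = √(M_X/M_H₂S).
897/317 = 2.830 = √(M_X/34.08)
M_X = 34.08 × 2.830² = 34.08 × 8.007 = 273 g/mol

273 g/mol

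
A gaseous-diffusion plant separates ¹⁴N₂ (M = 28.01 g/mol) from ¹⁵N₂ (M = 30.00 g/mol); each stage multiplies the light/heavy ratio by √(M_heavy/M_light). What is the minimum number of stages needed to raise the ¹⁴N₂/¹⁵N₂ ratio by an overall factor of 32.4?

102

Single-stage factor α = √(30.00/28.01), so ln α = ½ ln(1.07105) = 0.03432.
Need α^N ≥ 32.4 ⇒ N ≥ ln(32.4) / ln α = 3.478 / 0.03432 = 101.35.
Rounding up, N = 102 stages.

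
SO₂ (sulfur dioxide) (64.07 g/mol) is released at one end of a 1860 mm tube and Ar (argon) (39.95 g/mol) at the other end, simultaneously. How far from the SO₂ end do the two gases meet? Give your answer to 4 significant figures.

In equal time, each gas travels a distance ∝ its rate ∝ 1/√M, so d_SO₂/d_Ar = √(M_Ar/M_SO₂) = √(39.95/64.07) = 0.7896.
With d_SO₂ + d_Ar = 1860 mm, d_Ar = 1860/(1 + 0.7896) = 1039 mm.
d_SO₂ = 1860 − 1039 = 820.7 mm.

820.7 mm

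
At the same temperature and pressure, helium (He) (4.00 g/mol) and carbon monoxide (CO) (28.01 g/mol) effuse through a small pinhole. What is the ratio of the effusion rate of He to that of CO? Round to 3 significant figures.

Graham's law gives rate_He/rate_CO = √(M_CO/M_He) = √(28.01/4.00) = √7.003 = 2.65.

2.65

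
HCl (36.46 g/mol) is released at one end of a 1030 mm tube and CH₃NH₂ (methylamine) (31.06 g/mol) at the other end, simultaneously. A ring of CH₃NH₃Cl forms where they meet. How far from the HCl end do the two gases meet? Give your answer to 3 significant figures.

In equal time, each gas travels a distance ∝ its rate ∝ 1/√M, so d_HCl/d_CH₃NH₂ = √(M_CH₃NH₂/M_HCl) = √(31.06/36.46) = 0.9230.
With d_HCl + d_CH₃NH₂ = 1030 mm, d_CH₃NH₂ = 1030/(1 + 0.9230) = 535.6 mm.
d_HCl = 1030 − 535.6 = 494 mm.

494 mm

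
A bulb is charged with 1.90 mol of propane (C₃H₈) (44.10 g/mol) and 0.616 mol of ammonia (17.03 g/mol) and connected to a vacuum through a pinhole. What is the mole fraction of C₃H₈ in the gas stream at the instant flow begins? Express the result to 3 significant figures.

Rate_i ∝ x_i/√M_i (Graham's law weighted by mole fraction), so the effusate composition follows n_i/√M_i.
So x_C₃H₈ in the escaping gas = (n_C₃H₈/√M_C₃H₈) / Σ(n_i/√M_i)
= (1.90/√44.10) / (1.90/√44.10 + 0.616/√17.03) = 0.2861/(0.2861 + 0.1493) = 0.657.

0.657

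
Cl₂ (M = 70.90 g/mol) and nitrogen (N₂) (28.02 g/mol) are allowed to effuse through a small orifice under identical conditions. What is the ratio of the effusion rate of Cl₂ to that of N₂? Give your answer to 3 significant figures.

0.629

Graham's law gives rate_Cl₂/rate_N₂ = √(M_N₂/M_Cl₂) = √(28.02/70.90) = √0.3952 = 0.629.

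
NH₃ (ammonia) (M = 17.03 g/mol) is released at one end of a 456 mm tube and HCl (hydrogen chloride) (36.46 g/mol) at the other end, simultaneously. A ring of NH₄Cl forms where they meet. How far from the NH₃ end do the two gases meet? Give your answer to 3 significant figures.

Graham's law gives d_NH₃/d_HCl = rate_NH₃/rate_HCl = √(M_HCl/M_NH₃) = √(36.46/17.03) = 1.463.
With d_NH₃ + d_HCl = 456 mm, d_HCl = 456/(1 + 1.463) = 185.1 mm.
d_NH₃ = 456 − 185.1 = 271 mm.

271 mm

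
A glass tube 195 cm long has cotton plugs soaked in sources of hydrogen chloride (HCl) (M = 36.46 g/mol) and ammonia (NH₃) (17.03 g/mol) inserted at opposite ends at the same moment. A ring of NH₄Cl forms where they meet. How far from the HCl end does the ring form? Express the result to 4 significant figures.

In equal time, each gas travels a distance ∝ its rate ∝ 1/√M, so d_HCl/d_NH₃ = √(M_NH₃/M_HCl) = √(17.03/36.46) = 0.6834.
With d_HCl + d_NH₃ = 195 cm, d_NH₃ = 195/(1 + 0.6834) = 115.8 cm.
d_HCl = 195 − 115.8 = 79.17 cm.

79.17 cm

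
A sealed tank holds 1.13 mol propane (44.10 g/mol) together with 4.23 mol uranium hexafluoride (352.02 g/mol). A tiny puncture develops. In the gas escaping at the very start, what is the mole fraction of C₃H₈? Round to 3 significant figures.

Each component's effusion rate ∝ (its partial pressure)·(1/√M) ∝ n_i/√M_i.
Mole fraction of C₃H₈ in the effusate = (n_C₃H₈/√M_C₃H₈) / (n_C₃H₈/√M_C₃H₈ + n_UF₆/√M_UF₆)
= (1.13/√44.10) / (1.13/√44.10 + 4.23/√352.02) = 0.1702/(0.1702 + 0.2255) = 0.430.

0.430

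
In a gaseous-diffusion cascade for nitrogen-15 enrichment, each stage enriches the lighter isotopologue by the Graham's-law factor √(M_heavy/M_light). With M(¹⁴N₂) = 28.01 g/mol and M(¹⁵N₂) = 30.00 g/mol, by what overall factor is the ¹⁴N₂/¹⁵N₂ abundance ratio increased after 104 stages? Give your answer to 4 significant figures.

35.48

Overall factor = α^104 with α = √(30.00/28.01), i.e. (30.00/28.01)^(104/2).
= 1.07105^52 = 35.48.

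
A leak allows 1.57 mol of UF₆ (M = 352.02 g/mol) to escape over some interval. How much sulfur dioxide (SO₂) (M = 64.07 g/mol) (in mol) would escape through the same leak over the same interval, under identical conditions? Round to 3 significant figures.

3.68 mol

Using Graham's law: rate_SO₂/rate_UF₆ = √(M_UF₆/M_SO₂) = √(352.02/64.07) = √5.494 = 2.344.
So the amount for SO₂ is 1.57 × 2.344 = 3.68 mol.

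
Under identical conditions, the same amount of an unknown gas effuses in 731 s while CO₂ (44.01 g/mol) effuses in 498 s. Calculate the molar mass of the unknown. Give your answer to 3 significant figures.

94.8 g/mol

By Graham's law, t_X/t_CO₂ = √(M_X/M_CO₂).
731/498 = 1.468 = √(M_X/44.01)
M_X = 44.01 × 1.468² = 44.01 × 2.155 = 94.8 g/mol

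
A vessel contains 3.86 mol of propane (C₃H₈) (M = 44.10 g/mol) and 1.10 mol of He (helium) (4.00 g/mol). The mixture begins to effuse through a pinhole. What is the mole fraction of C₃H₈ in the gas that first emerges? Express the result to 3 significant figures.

Effusion rate of each component ∝ n_i/√M_i (partial pressure × 1/√M).
Mole fraction of C₃H₈ in the effusate = (n_C₃H₈/√M_C₃H₈) / (n_C₃H₈/√M_C₃H₈ + n_He/√M_He)
= (3.86/√44.10) / (3.86/√44.10 + 1.10/√4.00) = 0.5813/(0.5813 + 0.5500) = 0.514.

0.514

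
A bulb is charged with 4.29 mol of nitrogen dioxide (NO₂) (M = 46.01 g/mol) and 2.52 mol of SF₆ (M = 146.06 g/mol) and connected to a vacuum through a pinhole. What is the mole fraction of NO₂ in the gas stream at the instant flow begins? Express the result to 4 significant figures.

Each component's effusion rate ∝ (its partial pressure)·(1/√M) ∝ n_i/√M_i.
x_NO₂(eff) = (n_NO₂/√M_NO₂) / (n_NO₂/√M_NO₂ + n_SF₆/√M_SF₆)
= (4.29/√46.01) / (4.29/√46.01 + 2.52/√146.06) = 0.6325/(0.6325 + 0.2085) = 0.7521.

0.7521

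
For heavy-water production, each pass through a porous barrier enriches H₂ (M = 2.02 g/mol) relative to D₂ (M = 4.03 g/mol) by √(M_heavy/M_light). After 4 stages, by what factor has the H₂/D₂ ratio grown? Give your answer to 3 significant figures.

Overall factor = α^4 with α = √(4.03/2.02), i.e. (4.03/2.02)^(4/2).
= 1.99505^2 = 3.98.

3.98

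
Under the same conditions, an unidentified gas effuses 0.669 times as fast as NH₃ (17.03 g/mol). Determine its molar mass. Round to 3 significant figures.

Using Graham's law: rate_X/rate_NH₃ = √(M_NH₃/M_X).
0.669 = √(17.03/M_X)
M_X = 17.03 / 0.669² = 17.03 / 0.4476 = 38.1 g/mol

38.1 g/mol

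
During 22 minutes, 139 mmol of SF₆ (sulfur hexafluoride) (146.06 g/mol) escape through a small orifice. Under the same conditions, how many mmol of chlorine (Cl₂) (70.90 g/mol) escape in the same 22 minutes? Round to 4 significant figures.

Since effusion rate ∝ 1/√M, rate_Cl₂/rate_SF₆ = √(M_SF₆/M_Cl₂) = √(146.06/70.90) = √2.060 = 1.435.
So the amount for Cl₂ is 139 × 1.435 = 199.5 mmol.

199.5 mmol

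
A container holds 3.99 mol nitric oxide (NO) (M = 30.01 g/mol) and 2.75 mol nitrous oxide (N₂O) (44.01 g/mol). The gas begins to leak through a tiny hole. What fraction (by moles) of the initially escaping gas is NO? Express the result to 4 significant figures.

Each component's effusion rate ∝ (its partial pressure)·(1/√M) ∝ n_i/√M_i.
x_NO(eff) = (n_NO/√M_NO) / (n_NO/√M_NO + n_N₂O/√M_N₂O)
= (3.99/√30.01) / (3.99/√30.01 + 2.75/√44.01) = 0.7283/(0.7283 + 0.4145) = 0.6373.

0.6373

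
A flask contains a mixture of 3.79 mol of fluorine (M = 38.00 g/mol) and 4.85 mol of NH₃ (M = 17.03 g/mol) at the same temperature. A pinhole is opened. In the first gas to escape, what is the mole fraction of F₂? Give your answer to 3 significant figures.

0.343

Effusion rate of each component ∝ n_i/√M_i (partial pressure × 1/√M).
x_F₂(eff) = (n_F₂/√M_F₂) / (n_F₂/√M_F₂ + n_NH₃/√M_NH₃)
= (3.79/√38.00) / (3.79/√38.00 + 4.85/√17.03) = 0.6148/(0.6148 + 1.175) = 0.343.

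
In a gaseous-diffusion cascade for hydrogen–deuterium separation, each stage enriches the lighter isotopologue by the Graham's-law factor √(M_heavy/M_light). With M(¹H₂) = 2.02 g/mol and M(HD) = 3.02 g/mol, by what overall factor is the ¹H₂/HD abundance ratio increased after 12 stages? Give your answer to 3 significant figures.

After 12 stages the ratio has grown by (√(3.02/2.02))^12 = (3.02/2.02)^(12/2).
= 1.49505^6 = 11.2.

11.2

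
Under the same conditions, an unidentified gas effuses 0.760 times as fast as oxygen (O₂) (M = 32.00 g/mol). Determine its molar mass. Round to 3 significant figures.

55.4 g/mol

Graham's law gives rate_X/rate_O₂ = √(M_O₂/M_X).
0.760 = √(32.00/M_X)
M_X = 32.00 / 0.760² = 32.00 / 0.5776 = 55.4 g/mol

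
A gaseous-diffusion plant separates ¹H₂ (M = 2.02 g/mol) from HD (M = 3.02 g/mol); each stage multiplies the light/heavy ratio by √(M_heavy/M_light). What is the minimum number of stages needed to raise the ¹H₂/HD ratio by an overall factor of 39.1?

With α = √(3.02/2.02) per stage, ln α = ½ ln(1.49505) = 0.2011.
Need α^N ≥ 39.1 ⇒ N ≥ ln(39.1) / ln α = 3.666 / 0.2011 = 18.23.
So at least 19 stages are needed.

19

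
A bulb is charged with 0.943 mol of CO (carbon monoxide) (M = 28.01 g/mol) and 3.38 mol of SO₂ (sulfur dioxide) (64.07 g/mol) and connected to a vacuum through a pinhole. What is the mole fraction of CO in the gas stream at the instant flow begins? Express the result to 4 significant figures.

0.2967

Rate_i ∝ x_i/√M_i (Graham's law weighted by mole fraction), so the effusate composition follows n_i/√M_i.
x_CO(eff) = (n_CO/√M_CO) / (n_CO/√M_CO + n_SO₂/√M_SO₂)
= (0.943/√28.01) / (0.943/√28.01 + 3.38/√64.07) = 0.1782/(0.1782 + 0.4223) = 0.2967.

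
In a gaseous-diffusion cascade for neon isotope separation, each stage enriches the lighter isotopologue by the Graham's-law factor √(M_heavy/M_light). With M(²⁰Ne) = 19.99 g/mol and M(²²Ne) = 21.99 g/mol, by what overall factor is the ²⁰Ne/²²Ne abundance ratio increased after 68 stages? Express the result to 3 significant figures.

25.6

The single-stage factor is √(M_heavy/M_light), so 68 stages give [√(21.99/19.99)]^68 = (21.99/19.99)^(68/2).
= 1.10005^34 = 25.6.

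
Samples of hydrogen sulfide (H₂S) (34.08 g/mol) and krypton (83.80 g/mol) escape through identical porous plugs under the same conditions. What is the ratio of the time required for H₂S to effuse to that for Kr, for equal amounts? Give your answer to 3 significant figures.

0.638

Since effusion rate ∝ 1/√M, t_H₂S/t_Kr = √(M_H₂S/M_Kr) = √(34.08/83.80) = √0.4067 = 0.638.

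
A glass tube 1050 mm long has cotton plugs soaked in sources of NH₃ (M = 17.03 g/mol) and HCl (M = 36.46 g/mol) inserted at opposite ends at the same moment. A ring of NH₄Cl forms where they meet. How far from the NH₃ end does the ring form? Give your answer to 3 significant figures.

Graham's law gives d_NH₃/d_HCl = rate_NH₃/rate_HCl = √(M_HCl/M_NH₃) = √(36.46/17.03) = 1.463.
With d_NH₃ + d_HCl = 1050 mm, d_HCl = 1050/(1 + 1.463) = 426.3 mm.
d_NH₃ = 1050 − 426.3 = 624 mm.

624 mm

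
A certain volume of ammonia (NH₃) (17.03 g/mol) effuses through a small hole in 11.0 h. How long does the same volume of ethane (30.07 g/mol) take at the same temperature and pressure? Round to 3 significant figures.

Graham's law gives t_C₂H₆/t_NH₃ = √(M_C₂H₆/M_NH₃) = √(30.07/17.03) = √1.766 = 1.329.
So the time for C₂H₆ is 11.0 × 1.329 = 14.6 h.

14.6 h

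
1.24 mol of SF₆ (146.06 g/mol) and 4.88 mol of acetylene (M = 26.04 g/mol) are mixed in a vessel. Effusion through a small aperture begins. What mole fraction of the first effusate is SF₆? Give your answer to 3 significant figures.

0.0969

Each component's effusion rate ∝ (its partial pressure)·(1/√M) ∝ n_i/√M_i.
Mole fraction of SF₆ in the effusate = (n_SF₆/√M_SF₆) / (n_SF₆/√M_SF₆ + n_C₂H₂/√M_C₂H₂)
= (1.24/√146.06) / (1.24/√146.06 + 4.88/√26.04) = 0.1026/(0.1026 + 0.9563) = 0.0969.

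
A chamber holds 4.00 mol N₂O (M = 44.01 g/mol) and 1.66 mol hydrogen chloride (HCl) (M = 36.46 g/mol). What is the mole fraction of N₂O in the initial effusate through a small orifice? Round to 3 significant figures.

Effusion rate of each component ∝ n_i/√M_i (partial pressure × 1/√M).
x_N₂O(eff) = (n_N₂O/√M_N₂O) / (n_N₂O/√M_N₂O + n_HCl/√M_HCl)
= (4.00/√44.01) / (4.00/√44.01 + 1.66/√36.46) = 0.6030/(0.6030 + 0.2749) = 0.687.

0.687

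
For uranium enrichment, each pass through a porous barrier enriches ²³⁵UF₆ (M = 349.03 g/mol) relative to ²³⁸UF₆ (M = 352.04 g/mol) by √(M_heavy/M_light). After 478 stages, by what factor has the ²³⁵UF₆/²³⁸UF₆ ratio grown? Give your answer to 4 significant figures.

7.786

Overall factor = α^478 with α = √(352.04/349.03), i.e. (352.04/349.03)^(478/2).
= 1.00862^239 = 7.786.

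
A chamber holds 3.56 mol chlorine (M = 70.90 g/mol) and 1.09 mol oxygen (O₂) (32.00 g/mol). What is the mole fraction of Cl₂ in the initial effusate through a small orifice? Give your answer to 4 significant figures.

0.6869

Each component's effusion rate ∝ (its partial pressure)·(1/√M) ∝ n_i/√M_i.
x_Cl₂(eff) = (n_Cl₂/√M_Cl₂) / (n_Cl₂/√M_Cl₂ + n_O₂/√M_O₂)
= (3.56/√70.90) / (3.56/√70.90 + 1.09/√32.00) = 0.4228/(0.4228 + 0.1927) = 0.6869.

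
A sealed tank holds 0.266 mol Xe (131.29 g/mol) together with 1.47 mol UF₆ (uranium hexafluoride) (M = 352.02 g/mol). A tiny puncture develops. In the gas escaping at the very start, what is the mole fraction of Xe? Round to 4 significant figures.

0.2286

The effusion rate of species i is ∝ p_i/√M_i ∝ n_i/√M_i.
x_Xe(eff) = (n_Xe/√M_Xe) / (n_Xe/√M_Xe + n_UF₆/√M_UF₆)
= (0.266/√131.29) / (0.266/√131.29 + 1.47/√352.02) = 0.02321/(0.02321 + 0.07835) = 0.2286.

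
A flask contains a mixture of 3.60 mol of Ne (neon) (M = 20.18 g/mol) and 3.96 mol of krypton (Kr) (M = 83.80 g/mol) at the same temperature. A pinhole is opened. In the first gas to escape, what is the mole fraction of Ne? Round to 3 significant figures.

0.649

Each component's effusion rate ∝ (its partial pressure)·(1/√M) ∝ n_i/√M_i.
Mole fraction of Ne in the effusate = (n_Ne/√M_Ne) / (n_Ne/√M_Ne + n_Kr/√M_Kr)
= (3.60/√20.18) / (3.60/√20.18 + 3.96/√83.80) = 0.8014/(0.8014 + 0.4326) = 0.649.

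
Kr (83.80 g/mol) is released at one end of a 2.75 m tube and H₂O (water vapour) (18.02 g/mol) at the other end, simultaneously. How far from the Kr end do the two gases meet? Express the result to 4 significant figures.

0.8712 m

The fronts meet when d_Kr + d_H₂O = L with d_Kr/d_H₂O = √(M_H₂O/M_Kr) (Graham's law). Here √(M_H₂O/M_Kr) = √(18.02/83.80) = 0.4637.
With d_Kr + d_H₂O = 2.75 m, d_H₂O = 2.75/(1 + 0.4637) = 1.879 m.
d_Kr = 2.75 − 1.879 = 0.8712 m.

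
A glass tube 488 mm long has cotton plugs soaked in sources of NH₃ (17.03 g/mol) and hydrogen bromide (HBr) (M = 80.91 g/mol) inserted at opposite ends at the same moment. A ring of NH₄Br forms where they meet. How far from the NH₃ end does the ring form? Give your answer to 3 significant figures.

Distances travelled in equal time are proportional to diffusion rates, so d_NH₃/d_HBr = √(M_HBr/M_NH₃) = √(80.91/17.03) = 2.180.
With d_NH₃ + d_HBr = 488 mm, d_HBr = 488/(1 + 2.180) = 153.5 mm.
d_NH₃ = 488 − 153.5 = 335 mm.

335 mm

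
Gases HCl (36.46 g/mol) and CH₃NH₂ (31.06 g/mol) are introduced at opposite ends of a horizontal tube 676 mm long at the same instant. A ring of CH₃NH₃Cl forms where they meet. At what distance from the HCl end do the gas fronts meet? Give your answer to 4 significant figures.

Distances travelled in equal time are proportional to diffusion rates, so d_HCl/d_CH₃NH₂ = √(M_CH₃NH₂/M_HCl) = √(31.06/36.46) = 0.9230.
With d_HCl + d_CH₃NH₂ = 676 mm, d_CH₃NH₂ = 676/(1 + 0.9230) = 351.5 mm.
d_HCl = 676 − 351.5 = 324.5 mm.

324.5 mm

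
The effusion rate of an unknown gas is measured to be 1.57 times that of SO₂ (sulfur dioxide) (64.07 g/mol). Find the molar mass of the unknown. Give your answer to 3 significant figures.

Using Graham's law: rate_X/rate_SO₂ = √(M_SO₂/M_X).
1.57 = √(64.07/M_X)
M_X = 64.07 / 1.57² = 64.07 / 2.465 = 26.0 g/mol

26.0 g/mol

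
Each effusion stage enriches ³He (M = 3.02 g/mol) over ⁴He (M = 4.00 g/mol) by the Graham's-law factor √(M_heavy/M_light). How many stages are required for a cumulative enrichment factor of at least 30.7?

25

Single-stage factor α = √(4.00/3.02), so ln α = ½ ln(1.32450) = 0.1405.
Need α^N ≥ 30.7 ⇒ N ≥ ln(30.7) / ln α = 3.424 / 0.1405 = 24.37.
So at least 25 stages are needed.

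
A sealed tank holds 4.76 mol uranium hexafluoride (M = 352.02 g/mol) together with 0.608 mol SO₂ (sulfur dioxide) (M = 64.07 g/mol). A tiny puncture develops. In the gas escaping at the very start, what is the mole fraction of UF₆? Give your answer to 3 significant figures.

0.770

Each component's effusion rate ∝ (its partial pressure)·(1/√M) ∝ n_i/√M_i.
Mole fraction of UF₆ in the effusate = (n_UF₆/√M_UF₆) / (n_UF₆/√M_UF₆ + n_SO₂/√M_SO₂)
= (4.76/√352.02) / (4.76/√352.02 + 0.608/√64.07) = 0.2537/(0.2537 + 0.07596) = 0.770.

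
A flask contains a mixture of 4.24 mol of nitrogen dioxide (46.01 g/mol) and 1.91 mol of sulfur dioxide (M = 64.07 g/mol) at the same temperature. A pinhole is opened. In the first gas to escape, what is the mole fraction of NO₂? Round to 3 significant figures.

0.724

Rate_i ∝ x_i/√M_i (Graham's law weighted by mole fraction), so the effusate composition follows n_i/√M_i.
Mole fraction of NO₂ in the effusate = (n_NO₂/√M_NO₂) / (n_NO₂/√M_NO₂ + n_SO₂/√M_SO₂)
= (4.24/√46.01) / (4.24/√46.01 + 1.91/√64.07) = 0.6251/(0.6251 + 0.2386) = 0.724.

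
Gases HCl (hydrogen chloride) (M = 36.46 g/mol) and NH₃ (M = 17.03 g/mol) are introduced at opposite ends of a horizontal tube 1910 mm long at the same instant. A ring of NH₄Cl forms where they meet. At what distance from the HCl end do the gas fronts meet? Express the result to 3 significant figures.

Distances travelled in equal time are proportional to diffusion rates, so d_HCl/d_NH₃ = √(M_NH₃/M_HCl) = √(17.03/36.46) = 0.6834.
With d_HCl + d_NH₃ = 1910 mm, d_NH₃ = 1910/(1 + 0.6834) = 1135 mm.
d_HCl = 1910 − 1135 = 775 mm.

775 mm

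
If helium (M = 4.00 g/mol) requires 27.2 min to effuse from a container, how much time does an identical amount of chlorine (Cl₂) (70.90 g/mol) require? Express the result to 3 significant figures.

Graham's law gives t_Cl₂/t_He = √(M_Cl₂/M_He) = √(70.90/4.00) = √17.73 = 4.210.
So the time for Cl₂ is 27.2 × 4.210 = 115 min.

115 min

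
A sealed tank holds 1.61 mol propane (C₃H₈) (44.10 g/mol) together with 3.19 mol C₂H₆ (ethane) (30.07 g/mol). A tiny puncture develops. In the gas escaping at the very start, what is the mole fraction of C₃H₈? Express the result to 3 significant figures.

Each component's effusion rate ∝ (its partial pressure)·(1/√M) ∝ n_i/√M_i.
Mole fraction of C₃H₈ in the effusate = (n_C₃H₈/√M_C₃H₈) / (n_C₃H₈/√M_C₃H₈ + n_C₂H₆/√M_C₂H₆)
= (1.61/√44.10) / (1.61/√44.10 + 3.19/√30.07) = 0.2424/(0.2424 + 0.5817) = 0.294.

0.294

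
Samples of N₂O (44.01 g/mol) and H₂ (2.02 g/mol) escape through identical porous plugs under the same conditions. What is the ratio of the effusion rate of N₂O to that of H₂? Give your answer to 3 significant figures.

0.214

Since effusion rate ∝ 1/√M, rate_N₂O/rate_H₂ = √(M_H₂/M_N₂O) = √(2.02/44.01) = √0.04590 = 0.214.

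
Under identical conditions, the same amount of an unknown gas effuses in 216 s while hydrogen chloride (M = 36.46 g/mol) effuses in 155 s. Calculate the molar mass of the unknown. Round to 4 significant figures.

By Graham's law, t_X/t_HCl = √(M_X/M_HCl).
216/155 = 1.394 = √(M_X/36.46)
M_X = 36.46 × 1.394² = 36.46 × 1.942 = 70.80 g/mol

70.80 g/mol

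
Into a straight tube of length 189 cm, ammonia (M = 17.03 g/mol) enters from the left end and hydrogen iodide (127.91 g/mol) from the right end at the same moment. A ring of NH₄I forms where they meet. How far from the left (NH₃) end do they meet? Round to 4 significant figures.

138.5 cm

Distances travelled in equal time are proportional to diffusion rates, so d_NH₃/d_HI = √(M_HI/M_NH₃) = √(127.91/17.03) = 2.741.
With d_NH₃ + d_HI = 189 cm, d_HI = 189/(1 + 2.741) = 50.53 cm.
d_NH₃ = 189 − 50.53 = 138.5 cm.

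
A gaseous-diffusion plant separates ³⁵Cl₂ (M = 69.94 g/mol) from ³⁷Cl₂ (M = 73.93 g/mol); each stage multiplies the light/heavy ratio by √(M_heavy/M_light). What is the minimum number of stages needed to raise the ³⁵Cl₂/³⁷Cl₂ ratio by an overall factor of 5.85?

64

Per stage α = (73.93/69.94)^(1/2) = 1.05705^0.5, giving ln α = 0.02774.
Need α^N ≥ 5.85 ⇒ N ≥ ln(5.85) / ln α = 1.766 / 0.02774 = 63.68.
Minimum whole number of stages: N = 64.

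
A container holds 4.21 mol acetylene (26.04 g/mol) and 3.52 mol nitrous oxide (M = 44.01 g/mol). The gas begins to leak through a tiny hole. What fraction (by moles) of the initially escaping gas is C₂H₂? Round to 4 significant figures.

Each component's effusion rate ∝ (its partial pressure)·(1/√M) ∝ n_i/√M_i.
x_C₂H₂(eff) = (n_C₂H₂/√M_C₂H₂) / (n_C₂H₂/√M_C₂H₂ + n_N₂O/√M_N₂O)
= (4.21/√26.04) / (4.21/√26.04 + 3.52/√44.01) = 0.8250/(0.8250 + 0.5306) = 0.6086.

0.6086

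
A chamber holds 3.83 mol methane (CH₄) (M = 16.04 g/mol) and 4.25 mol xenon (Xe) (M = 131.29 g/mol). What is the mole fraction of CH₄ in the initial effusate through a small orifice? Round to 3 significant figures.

0.721

Rate_i ∝ x_i/√M_i (Graham's law weighted by mole fraction), so the effusate composition follows n_i/√M_i.
x_CH₄(eff) = (n_CH₄/√M_CH₄) / (n_CH₄/√M_CH₄ + n_Xe/√M_Xe)
= (3.83/√16.04) / (3.83/√16.04 + 4.25/√131.29) = 0.9563/(0.9563 + 0.3709) = 0.721.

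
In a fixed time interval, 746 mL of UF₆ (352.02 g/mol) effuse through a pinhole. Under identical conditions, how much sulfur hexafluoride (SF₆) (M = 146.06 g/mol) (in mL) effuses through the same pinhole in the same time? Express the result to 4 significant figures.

1158 mL

Using Graham's law: rate_SF₆/rate_UF₆ = √(M_UF₆/M_SF₆) = √(352.02/146.06) = √2.410 = 1.552.
So the volume for SF₆ is 746 × 1.552 = 1158 mL.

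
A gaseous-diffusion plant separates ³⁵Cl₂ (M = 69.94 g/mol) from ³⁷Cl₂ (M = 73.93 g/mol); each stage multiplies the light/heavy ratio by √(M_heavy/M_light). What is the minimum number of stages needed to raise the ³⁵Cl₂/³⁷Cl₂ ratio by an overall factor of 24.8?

116

Per stage α = (73.93/69.94)^(1/2) = 1.05705^0.5, giving ln α = 0.02774.
Need α^N ≥ 24.8 ⇒ N ≥ ln(24.8) / ln α = 3.211 / 0.02774 = 115.75.
So at least 116 stages are needed.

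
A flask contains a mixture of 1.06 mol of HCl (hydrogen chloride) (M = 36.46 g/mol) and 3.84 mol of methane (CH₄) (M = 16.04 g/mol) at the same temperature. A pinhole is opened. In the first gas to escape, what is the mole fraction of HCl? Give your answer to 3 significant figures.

The effusion rate of species i is ∝ p_i/√M_i ∝ n_i/√M_i.
So x_HCl in the escaping gas = (n_HCl/√M_HCl) / Σ(n_i/√M_i)
= (1.06/√36.46) / (1.06/√36.46 + 3.84/√16.04) = 0.1755/(0.1755 + 0.9588) = 0.155.

0.155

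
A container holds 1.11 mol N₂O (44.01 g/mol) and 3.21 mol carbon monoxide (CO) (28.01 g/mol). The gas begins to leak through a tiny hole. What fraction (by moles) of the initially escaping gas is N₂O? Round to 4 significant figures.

0.2162

The effusion rate of species i is ∝ p_i/√M_i ∝ n_i/√M_i.
x_N₂O(eff) = (n_N₂O/√M_N₂O) / (n_N₂O/√M_N₂O + n_CO/√M_CO)
= (1.11/√44.01) / (1.11/√44.01 + 3.21/√28.01) = 0.1673/(0.1673 + 0.6065) = 0.2162.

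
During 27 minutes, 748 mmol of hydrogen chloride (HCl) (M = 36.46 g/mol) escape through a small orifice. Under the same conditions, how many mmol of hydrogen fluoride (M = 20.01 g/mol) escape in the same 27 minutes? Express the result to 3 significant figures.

Graham's law gives rate_HF/rate_HCl = √(M_HCl/M_HF) = √(36.46/20.01) = √1.822 = 1.350.
So the amount for HF is 748 × 1.350 = 1010 mmol.

1010 mmol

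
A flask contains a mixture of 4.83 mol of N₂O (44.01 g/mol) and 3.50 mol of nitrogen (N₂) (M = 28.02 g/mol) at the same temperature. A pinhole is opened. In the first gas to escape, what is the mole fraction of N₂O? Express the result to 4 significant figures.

0.5241

Each component's effusion rate ∝ (its partial pressure)·(1/√M) ∝ n_i/√M_i.
So x_N₂O in the escaping gas = (n_N₂O/√M_N₂O) / Σ(n_i/√M_i)
= (4.83/√44.01) / (4.83/√44.01 + 3.50/√28.02) = 0.7281/(0.7281 + 0.6612) = 0.5241.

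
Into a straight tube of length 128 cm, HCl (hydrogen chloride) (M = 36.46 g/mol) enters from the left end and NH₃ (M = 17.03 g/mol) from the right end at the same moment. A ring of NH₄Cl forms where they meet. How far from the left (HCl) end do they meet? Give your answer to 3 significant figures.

The fronts meet when d_HCl + d_NH₃ = L with d_HCl/d_NH₃ = √(M_NH₃/M_HCl) (Graham's law). Here √(M_NH₃/M_HCl) = √(17.03/36.46) = 0.6834.
With d_HCl + d_NH₃ = 128 cm, d_NH₃ = 128/(1 + 0.6834) = 76.03 cm.
d_HCl = 128 − 76.03 = 52.0 cm.

52.0 cm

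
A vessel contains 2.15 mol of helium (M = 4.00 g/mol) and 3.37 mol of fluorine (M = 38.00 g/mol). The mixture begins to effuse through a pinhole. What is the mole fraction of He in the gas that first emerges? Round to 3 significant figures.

The effusion rate of species i is ∝ p_i/√M_i ∝ n_i/√M_i.
So x_He in the escaping gas = (n_He/√M_He) / Σ(n_i/√M_i)
= (2.15/√4.00) / (2.15/√4.00 + 3.37/√38.00) = 1.075/(1.075 + 0.5467) = 0.663.

0.663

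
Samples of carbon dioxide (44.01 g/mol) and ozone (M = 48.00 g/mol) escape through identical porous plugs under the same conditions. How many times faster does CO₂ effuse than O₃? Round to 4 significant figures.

1.044

Using Graham's law: rate_CO₂/rate_O₃ = √(M_O₃/M_CO₂) = √(48.00/44.01) = √1.091 = 1.044.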